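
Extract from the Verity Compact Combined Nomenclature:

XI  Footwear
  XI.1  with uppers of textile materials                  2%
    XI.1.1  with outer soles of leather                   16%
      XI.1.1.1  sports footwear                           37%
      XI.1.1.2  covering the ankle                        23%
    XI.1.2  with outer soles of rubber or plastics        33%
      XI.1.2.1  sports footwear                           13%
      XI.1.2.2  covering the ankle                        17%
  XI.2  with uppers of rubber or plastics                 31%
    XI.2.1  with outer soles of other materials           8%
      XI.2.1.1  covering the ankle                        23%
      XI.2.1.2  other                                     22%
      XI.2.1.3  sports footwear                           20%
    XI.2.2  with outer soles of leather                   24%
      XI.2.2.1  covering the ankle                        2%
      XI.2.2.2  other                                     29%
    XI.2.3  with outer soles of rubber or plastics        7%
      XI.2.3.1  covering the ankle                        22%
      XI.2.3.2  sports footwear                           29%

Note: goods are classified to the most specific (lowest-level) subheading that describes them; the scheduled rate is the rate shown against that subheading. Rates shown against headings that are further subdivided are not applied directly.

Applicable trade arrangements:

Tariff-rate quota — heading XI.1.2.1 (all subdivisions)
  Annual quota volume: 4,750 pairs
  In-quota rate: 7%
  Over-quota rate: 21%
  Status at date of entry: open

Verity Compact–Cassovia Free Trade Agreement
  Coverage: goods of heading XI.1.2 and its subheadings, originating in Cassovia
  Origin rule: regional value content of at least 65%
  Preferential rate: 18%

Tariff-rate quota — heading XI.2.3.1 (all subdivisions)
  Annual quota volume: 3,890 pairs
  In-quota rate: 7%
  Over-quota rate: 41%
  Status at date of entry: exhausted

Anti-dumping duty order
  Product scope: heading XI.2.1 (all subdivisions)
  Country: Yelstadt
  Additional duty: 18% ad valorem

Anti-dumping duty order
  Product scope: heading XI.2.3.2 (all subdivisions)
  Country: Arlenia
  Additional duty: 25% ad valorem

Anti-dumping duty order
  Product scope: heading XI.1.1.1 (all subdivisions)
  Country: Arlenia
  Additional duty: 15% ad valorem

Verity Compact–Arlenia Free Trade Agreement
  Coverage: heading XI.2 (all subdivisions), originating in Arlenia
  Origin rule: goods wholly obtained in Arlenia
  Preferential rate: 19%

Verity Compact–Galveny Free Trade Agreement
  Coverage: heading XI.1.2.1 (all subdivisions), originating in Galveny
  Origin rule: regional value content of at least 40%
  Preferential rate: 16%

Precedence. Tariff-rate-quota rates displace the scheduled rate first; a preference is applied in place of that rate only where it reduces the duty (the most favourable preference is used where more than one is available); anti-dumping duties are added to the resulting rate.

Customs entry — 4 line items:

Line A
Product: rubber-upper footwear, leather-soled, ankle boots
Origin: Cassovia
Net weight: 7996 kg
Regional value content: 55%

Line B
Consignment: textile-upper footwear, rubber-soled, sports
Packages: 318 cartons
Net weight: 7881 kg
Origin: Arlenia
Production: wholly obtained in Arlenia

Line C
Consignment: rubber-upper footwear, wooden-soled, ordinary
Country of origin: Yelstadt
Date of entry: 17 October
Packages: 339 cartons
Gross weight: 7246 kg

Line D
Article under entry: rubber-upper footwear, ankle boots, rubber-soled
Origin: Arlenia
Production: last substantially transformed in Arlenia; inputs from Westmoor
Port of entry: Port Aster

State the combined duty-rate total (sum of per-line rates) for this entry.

90%

Line A: rubber-upper → XI.2; leather-soled → XI.2.2; ankle boots → XI.2.2.1. Scheduled 2%. Cassovia agreement on XI.1.2: XI.2.2.1 not covered. → 2%.
Line B: textile-upper → XI.1; rubber-soled → XI.1.2; sports → XI.1.2.1. Scheduled 13%. quota on XI.1.2.1 open → in-quota 7%; Arlenia agreement on XI.2: XI.1.2.1 not covered. → 7%.
Line C: rubber-upper → XI.2; wooden-soled → XI.2.1; ordinary → XI.2.1.2. Scheduled 22%. anti-dumping (Yelstadt, XI.2.1): +18%; total 22% + 18% = 40%. → 40%.
Line D: rubber-upper → XI.2; rubber-soled → XI.2.3; ankle boots → XI.2.3.1. Scheduled 22%. quota on XI.2.3.1 exhausted → over-quota 41%; Arlenia agreement on XI.2: not wholly obtained. → 41%.
Sum: 2% + 7% + 40% + 41% = 90%.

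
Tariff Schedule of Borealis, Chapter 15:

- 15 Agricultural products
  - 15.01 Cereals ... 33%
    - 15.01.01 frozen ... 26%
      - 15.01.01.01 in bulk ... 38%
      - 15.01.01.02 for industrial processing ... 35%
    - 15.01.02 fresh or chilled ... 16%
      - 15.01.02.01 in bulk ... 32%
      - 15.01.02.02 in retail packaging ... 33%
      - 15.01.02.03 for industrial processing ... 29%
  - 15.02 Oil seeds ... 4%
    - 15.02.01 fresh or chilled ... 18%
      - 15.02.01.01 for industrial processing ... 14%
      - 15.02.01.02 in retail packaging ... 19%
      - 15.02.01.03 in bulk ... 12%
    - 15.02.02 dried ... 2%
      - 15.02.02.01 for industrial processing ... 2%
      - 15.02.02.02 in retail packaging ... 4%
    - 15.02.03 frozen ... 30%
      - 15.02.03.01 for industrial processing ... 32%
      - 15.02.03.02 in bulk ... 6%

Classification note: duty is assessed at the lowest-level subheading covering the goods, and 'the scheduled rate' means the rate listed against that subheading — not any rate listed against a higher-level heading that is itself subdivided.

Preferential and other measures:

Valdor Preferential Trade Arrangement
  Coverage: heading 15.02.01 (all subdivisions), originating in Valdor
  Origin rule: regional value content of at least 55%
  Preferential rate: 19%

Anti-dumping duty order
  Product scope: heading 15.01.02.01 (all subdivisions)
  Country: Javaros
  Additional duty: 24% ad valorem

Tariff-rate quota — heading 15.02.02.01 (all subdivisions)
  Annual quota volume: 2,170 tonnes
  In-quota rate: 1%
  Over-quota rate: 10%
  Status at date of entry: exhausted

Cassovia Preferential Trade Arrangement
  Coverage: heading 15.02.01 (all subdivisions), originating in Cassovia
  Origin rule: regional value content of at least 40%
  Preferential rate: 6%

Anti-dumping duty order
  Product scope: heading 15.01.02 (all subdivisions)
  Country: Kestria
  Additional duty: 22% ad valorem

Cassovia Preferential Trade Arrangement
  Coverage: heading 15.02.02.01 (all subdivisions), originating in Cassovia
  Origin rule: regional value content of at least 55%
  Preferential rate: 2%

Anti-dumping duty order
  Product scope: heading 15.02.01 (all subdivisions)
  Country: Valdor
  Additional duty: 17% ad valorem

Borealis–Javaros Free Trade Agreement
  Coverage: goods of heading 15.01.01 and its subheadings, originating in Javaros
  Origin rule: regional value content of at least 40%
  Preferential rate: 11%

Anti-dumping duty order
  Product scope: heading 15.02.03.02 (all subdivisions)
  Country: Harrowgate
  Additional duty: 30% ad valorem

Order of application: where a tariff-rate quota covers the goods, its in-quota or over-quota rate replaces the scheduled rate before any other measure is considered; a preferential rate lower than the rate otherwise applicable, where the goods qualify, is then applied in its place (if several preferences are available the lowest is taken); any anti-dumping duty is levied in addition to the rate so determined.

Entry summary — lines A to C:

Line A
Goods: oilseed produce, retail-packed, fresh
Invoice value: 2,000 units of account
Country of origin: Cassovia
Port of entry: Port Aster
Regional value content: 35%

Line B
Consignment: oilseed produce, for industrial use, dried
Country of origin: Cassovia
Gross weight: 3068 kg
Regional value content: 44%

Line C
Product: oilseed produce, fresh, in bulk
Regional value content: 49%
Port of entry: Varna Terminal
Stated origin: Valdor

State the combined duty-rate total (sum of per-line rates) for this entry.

58%

Line A: oilseed → 15.02; fresh → 15.02.01; retail-packed → 15.02.01.02. Scheduled 19%. Cassovia agreement on 15.02.01: RVC < 40%; Cassovia agreement on 15.02.02.01: 15.02.01.02 not covered. → 19%.
Line B: oilseed → 15.02; dried → 15.02.02; for industrial use → 15.02.02.01. Scheduled 2%. quota on 15.02.02.01 exhausted → over-quota 10%; Cassovia agreement on 15.02.01: 15.02.02.01 not covered; Cassovia agreement on 15.02.02.01: RVC < 55%. → 10%.
Line C: oilseed → 15.02; fresh → 15.02.01; in bulk → 15.02.01.03. Scheduled 12%. Valdor agreement on 15.02.01: RVC < 55%; anti-dumping (Valdor, 15.02.01): +17%; total 12% + 17% = 29%. → 29%.
Sum: 19% + 10% + 29% = 58%.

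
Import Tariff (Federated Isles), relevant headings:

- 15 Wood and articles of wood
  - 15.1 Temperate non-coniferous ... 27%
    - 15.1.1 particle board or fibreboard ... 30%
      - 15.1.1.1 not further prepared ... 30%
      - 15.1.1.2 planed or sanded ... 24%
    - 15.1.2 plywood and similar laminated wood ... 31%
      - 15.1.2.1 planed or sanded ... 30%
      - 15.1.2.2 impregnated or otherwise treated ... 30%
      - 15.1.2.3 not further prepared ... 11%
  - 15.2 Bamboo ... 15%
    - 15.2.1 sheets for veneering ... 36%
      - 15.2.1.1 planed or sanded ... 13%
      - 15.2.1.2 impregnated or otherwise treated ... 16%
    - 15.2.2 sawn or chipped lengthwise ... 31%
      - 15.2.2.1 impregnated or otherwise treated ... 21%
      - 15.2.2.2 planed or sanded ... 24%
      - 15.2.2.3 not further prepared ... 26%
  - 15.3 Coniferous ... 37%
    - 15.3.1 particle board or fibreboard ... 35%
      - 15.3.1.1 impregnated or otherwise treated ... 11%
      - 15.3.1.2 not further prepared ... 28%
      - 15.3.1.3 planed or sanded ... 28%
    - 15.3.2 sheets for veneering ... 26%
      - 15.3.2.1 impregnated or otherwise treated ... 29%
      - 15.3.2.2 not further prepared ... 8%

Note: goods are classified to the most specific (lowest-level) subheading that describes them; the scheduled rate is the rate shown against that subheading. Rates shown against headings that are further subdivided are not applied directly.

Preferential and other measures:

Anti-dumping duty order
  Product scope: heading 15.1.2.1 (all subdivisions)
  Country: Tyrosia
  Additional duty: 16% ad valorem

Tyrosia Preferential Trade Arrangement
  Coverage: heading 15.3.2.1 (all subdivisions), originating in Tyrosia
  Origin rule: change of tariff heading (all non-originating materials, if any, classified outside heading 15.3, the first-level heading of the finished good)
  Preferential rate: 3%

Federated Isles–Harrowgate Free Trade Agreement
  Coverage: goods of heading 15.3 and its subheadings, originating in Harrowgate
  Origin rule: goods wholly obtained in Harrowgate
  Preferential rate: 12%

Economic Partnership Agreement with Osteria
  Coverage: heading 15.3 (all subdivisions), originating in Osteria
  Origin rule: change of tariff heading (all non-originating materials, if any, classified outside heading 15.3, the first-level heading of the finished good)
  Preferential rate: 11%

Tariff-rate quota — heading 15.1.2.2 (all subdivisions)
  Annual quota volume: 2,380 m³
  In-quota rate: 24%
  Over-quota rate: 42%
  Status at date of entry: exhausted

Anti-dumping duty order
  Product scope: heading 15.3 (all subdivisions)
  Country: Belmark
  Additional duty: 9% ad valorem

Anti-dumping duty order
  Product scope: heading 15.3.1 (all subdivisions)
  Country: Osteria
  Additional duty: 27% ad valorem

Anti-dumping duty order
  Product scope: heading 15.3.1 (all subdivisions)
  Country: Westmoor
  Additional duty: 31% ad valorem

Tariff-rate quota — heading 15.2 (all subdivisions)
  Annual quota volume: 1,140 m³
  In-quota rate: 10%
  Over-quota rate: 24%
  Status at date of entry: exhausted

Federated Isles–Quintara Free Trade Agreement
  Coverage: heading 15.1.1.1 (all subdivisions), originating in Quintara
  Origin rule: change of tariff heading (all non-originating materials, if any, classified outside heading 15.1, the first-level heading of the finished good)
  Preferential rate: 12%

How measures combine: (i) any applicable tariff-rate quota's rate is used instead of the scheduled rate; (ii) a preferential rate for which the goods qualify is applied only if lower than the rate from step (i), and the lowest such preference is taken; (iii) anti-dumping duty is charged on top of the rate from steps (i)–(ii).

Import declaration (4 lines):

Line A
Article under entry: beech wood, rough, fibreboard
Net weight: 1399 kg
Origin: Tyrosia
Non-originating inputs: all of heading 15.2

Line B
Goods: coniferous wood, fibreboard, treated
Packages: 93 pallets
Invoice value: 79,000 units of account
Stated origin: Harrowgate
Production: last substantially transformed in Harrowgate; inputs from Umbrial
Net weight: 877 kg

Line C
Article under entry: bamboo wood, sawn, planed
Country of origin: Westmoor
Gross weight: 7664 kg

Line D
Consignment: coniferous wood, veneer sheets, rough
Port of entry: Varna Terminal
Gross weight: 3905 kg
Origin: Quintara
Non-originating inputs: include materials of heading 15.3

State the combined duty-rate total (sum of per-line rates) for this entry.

73%

Line A: beech → 15.1; fibreboard → 15.1.1; rough → 15.1.1.1. Scheduled 30%. Tyrosia agreement on 15.3.2.1: 15.1.1.1 not covered. → 30%.
Line B: coniferous → 15.3; fibreboard → 15.3.1; treated → 15.3.1.1. Scheduled 11%. Harrowgate agreement on 15.3: not wholly obtained. → 11%.
Line C: bamboo → 15.2; sawn → 15.2.2; planed → 15.2.2.2. Scheduled 24%. quota on 15.2 exhausted → over-quota 24%. → 24%.
Line D: coniferous → 15.3; veneer sheets → 15.3.2; rough → 15.3.2.2. Scheduled 8%. Quintara agreement on 15.1.1.1: 15.3.2.2 not covered. → 8%.
Sum: 30% + 11% + 24% + 8% = 73%.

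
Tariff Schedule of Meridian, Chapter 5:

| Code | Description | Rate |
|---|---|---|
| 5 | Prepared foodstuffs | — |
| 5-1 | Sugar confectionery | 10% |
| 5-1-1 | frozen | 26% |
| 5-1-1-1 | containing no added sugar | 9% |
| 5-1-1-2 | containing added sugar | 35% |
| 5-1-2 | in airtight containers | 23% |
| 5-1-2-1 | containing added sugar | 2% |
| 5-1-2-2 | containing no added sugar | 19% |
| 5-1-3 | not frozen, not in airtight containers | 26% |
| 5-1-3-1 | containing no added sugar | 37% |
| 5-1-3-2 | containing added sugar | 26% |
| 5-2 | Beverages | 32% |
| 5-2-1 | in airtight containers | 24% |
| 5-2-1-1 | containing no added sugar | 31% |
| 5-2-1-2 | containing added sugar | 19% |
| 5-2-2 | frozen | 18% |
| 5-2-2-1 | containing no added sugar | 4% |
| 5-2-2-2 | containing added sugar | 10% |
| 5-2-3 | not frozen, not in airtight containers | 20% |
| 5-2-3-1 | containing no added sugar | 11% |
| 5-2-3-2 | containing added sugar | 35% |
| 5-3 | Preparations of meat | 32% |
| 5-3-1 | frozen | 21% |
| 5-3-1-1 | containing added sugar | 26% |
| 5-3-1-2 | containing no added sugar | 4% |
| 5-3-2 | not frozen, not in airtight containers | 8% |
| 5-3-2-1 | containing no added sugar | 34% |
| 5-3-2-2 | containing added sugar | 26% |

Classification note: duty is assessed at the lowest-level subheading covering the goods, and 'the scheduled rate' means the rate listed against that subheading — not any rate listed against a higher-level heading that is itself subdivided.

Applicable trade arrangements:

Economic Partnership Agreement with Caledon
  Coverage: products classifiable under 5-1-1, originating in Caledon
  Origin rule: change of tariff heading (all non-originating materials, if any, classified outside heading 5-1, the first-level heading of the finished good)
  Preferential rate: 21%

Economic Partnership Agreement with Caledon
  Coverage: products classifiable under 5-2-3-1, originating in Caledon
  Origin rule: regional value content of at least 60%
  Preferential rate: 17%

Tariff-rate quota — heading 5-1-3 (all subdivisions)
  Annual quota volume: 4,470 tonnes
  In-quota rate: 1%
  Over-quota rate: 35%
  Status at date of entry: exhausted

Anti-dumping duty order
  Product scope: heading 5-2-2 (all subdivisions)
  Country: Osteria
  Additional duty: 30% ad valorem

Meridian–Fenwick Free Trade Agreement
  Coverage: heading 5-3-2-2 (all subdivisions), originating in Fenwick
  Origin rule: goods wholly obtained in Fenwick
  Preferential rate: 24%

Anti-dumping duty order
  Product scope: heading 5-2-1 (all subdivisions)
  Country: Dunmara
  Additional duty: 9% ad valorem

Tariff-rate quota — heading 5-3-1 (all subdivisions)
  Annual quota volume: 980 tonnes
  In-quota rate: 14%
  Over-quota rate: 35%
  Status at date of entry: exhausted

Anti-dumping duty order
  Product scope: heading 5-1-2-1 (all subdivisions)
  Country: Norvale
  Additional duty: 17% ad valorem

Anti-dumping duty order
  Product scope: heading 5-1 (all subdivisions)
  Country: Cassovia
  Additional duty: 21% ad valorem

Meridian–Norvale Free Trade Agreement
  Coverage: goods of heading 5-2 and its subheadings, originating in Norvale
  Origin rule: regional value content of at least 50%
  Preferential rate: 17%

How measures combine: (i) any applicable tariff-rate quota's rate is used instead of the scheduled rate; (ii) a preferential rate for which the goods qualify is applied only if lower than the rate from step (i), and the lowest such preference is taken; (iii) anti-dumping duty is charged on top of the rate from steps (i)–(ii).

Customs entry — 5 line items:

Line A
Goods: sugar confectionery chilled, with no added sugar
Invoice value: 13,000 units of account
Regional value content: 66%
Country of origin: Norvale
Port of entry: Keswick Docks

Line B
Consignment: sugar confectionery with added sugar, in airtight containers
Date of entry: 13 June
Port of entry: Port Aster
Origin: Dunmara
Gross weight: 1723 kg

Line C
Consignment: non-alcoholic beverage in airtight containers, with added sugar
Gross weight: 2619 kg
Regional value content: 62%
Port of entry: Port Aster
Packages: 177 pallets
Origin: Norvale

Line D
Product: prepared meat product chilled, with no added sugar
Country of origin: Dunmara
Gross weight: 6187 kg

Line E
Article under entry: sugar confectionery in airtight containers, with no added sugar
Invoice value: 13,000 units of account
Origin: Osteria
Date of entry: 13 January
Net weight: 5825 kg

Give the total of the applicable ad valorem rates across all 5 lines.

Line A: sugar confectionery → 5-1; chilled → 5-1-3; with no added sugar → 5-1-3-1. Scheduled 37%. quota on 5-1-3 exhausted → over-quota 35%; Norvale agreement on 5-2: 5-1-3-1 not covered. → 35%.
Line B: sugar confectionery → 5-1; in airtight containers → 5-1-2; with added sugar → 5-1-2-1. Scheduled 2%. No special measure applies. → 2%.
Line C: non-alcoholic beverage → 5-2; in airtight containers → 5-2-1; with added sugar → 5-2-1-2. Scheduled 19%. Norvale agreement on 5-2: RVC ≥ 50% → 17% available; preferential 17%. → 17%.
Line D: prepared meat product → 5-3; chilled → 5-3-2; with no added sugar → 5-3-2-1. Scheduled 34%. No special measure applies. → 34%.
Line E: sugar confectionery → 5-1; in airtight containers → 5-1-2; with no added sugar → 5-1-2-2. Scheduled 19%. No special measure applies. → 19%.
Sum: 35% + 2% + 17% + 34% + 19% = 107%.

107%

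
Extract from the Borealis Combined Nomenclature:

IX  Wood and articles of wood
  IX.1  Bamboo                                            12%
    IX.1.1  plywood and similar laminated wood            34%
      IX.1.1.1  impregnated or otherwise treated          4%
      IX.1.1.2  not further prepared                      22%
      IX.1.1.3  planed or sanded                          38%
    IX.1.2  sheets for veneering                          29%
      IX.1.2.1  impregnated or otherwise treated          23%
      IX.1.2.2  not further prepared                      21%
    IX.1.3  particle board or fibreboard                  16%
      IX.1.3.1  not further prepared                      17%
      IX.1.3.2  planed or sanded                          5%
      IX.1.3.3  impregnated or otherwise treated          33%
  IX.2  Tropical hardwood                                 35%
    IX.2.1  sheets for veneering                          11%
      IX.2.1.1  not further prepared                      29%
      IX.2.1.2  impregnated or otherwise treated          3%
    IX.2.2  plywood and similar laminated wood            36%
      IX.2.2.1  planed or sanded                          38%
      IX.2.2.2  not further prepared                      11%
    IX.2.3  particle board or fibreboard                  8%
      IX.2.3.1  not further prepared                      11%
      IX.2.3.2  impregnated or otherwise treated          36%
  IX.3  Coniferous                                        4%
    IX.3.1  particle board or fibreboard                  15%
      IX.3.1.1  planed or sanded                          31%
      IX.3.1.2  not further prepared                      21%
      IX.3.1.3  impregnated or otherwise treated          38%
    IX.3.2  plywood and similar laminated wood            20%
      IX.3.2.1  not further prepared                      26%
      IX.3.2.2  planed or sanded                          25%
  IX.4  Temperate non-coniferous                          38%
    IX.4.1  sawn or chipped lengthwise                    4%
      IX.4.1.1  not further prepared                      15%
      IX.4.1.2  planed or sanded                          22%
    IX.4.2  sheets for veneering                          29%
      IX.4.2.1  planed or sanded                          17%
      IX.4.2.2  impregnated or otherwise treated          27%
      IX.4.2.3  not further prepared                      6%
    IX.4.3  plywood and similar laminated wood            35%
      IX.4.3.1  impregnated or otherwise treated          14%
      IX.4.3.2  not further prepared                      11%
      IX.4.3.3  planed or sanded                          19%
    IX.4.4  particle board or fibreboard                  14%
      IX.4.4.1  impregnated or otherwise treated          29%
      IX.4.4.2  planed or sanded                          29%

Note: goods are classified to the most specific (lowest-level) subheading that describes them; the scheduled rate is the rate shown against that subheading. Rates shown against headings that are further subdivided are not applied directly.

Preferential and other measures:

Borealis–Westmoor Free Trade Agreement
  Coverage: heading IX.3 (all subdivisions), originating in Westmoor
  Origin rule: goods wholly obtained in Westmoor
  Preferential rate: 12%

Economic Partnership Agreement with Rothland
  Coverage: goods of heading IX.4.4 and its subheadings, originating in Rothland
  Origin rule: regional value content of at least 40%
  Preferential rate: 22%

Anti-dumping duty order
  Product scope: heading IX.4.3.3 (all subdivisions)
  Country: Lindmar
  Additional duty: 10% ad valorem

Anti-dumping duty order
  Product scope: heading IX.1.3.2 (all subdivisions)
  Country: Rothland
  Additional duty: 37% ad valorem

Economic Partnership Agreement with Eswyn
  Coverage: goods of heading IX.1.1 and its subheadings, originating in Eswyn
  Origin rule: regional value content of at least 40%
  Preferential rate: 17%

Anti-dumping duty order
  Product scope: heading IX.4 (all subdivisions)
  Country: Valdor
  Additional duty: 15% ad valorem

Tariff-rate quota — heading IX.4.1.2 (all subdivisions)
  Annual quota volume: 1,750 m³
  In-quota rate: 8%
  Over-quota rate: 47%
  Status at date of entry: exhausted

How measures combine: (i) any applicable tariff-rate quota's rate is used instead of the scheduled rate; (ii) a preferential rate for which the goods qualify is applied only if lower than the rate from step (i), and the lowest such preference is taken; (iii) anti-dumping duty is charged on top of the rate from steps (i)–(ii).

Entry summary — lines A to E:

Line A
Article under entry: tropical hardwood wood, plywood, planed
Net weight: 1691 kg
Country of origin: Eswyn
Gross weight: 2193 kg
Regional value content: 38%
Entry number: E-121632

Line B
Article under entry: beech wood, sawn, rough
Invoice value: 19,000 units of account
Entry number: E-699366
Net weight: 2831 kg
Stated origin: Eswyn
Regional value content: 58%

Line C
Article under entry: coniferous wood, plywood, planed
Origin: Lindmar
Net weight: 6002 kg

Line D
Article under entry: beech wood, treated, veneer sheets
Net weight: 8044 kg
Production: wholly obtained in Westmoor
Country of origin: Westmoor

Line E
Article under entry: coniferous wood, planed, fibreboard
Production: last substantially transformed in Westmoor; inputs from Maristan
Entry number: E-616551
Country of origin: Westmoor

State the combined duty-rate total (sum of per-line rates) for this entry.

136%

Line A: tropical hardwood → IX.2; plywood → IX.2.2; planed → IX.2.2.1. Scheduled 38%. Eswyn agreement on IX.1.1: IX.2.2.1 not covered. → 38%.
Line B: beech → IX.4; sawn → IX.4.1; rough → IX.4.1.1. Scheduled 15%. Eswyn agreement on IX.1.1: IX.4.1.1 not covered. → 15%.
Line C: coniferous → IX.3; plywood → IX.3.2; planed → IX.3.2.2. Scheduled 25%. No special measure applies. → 25%.
Line D: beech → IX.4; veneer sheets → IX.4.2; treated → IX.4.2.2. Scheduled 27%. Westmoor agreement on IX.3: IX.4.2.2 not covered. → 27%.
Line E: coniferous → IX.3; fibreboard → IX.3.1; planed → IX.3.1.1. Scheduled 31%. Westmoor agreement on IX.3: not wholly obtained. → 31%.
Sum: 38% + 15% + 25% + 27% + 31% = 136%.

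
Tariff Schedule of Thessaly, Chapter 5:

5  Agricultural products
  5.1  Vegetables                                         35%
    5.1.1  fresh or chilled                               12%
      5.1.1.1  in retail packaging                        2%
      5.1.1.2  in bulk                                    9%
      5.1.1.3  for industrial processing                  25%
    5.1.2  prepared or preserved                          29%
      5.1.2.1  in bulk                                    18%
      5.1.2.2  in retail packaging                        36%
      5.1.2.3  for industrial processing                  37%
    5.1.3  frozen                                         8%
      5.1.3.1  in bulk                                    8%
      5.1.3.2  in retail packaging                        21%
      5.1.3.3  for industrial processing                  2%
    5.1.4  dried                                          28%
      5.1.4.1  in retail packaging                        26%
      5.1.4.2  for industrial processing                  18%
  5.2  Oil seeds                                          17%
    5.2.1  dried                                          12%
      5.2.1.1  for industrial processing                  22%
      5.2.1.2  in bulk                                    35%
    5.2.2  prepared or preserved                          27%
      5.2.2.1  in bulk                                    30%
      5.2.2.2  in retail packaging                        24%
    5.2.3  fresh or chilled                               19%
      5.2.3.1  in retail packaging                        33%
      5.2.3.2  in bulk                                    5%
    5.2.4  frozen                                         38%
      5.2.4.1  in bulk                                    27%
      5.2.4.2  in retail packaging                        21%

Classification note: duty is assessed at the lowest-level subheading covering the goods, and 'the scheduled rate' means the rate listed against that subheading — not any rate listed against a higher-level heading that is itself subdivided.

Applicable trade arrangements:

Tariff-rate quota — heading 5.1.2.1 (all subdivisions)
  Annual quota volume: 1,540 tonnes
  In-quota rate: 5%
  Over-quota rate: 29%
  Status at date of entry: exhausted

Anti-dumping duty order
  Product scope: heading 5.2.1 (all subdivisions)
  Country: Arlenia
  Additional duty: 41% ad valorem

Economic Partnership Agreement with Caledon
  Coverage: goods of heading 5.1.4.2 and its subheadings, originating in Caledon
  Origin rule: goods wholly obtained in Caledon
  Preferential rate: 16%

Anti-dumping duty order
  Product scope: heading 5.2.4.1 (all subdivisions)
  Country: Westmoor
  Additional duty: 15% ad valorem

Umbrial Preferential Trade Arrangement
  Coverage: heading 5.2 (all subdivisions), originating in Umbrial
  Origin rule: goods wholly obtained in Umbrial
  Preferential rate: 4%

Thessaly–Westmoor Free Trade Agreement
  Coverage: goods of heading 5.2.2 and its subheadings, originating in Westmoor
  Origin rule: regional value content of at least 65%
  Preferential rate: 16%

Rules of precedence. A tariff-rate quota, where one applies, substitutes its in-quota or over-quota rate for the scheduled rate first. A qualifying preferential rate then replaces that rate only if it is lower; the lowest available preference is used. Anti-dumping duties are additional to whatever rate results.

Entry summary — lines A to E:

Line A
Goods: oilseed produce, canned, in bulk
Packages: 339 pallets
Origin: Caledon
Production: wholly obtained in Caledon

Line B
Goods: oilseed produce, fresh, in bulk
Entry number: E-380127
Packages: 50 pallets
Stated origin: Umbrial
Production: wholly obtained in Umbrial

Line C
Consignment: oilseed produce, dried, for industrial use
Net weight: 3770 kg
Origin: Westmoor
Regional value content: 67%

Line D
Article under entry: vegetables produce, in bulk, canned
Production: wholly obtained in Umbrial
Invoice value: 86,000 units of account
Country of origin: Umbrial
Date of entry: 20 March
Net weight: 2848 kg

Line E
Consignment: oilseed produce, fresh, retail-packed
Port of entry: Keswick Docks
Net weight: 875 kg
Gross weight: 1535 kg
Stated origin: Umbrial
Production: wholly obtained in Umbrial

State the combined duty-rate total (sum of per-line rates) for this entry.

89%

Line A: oilseed → 5.2; canned → 5.2.2; in bulk → 5.2.2.1. Scheduled 30%. Caledon agreement on 5.1.4.2: 5.2.2.1 not covered. → 30%.
Line B: oilseed → 5.2; fresh → 5.2.3; in bulk → 5.2.3.2. Scheduled 5%. Umbrial agreement on 5.2: wholly obtained → 4% available; preferential 4%. → 4%.
Line C: oilseed → 5.2; dried → 5.2.1; for industrial use → 5.2.1.1. Scheduled 22%. Westmoor agreement on 5.2.2: 5.2.1.1 not covered. → 22%.
Line D: vegetables → 5.1; canned → 5.1.2; in bulk → 5.1.2.1. Scheduled 18%. quota on 5.1.2.1 exhausted → over-quota 29%; Umbrial agreement on 5.2: 5.1.2.1 not covered. → 29%.
Line E: oilseed → 5.2; fresh → 5.2.3; retail-packed → 5.2.3.1. Scheduled 33%. Umbrial agreement on 5.2: wholly obtained → 4% available; preferential 4%. → 4%.
Sum: 30% + 4% + 22% + 29% + 4% = 89%.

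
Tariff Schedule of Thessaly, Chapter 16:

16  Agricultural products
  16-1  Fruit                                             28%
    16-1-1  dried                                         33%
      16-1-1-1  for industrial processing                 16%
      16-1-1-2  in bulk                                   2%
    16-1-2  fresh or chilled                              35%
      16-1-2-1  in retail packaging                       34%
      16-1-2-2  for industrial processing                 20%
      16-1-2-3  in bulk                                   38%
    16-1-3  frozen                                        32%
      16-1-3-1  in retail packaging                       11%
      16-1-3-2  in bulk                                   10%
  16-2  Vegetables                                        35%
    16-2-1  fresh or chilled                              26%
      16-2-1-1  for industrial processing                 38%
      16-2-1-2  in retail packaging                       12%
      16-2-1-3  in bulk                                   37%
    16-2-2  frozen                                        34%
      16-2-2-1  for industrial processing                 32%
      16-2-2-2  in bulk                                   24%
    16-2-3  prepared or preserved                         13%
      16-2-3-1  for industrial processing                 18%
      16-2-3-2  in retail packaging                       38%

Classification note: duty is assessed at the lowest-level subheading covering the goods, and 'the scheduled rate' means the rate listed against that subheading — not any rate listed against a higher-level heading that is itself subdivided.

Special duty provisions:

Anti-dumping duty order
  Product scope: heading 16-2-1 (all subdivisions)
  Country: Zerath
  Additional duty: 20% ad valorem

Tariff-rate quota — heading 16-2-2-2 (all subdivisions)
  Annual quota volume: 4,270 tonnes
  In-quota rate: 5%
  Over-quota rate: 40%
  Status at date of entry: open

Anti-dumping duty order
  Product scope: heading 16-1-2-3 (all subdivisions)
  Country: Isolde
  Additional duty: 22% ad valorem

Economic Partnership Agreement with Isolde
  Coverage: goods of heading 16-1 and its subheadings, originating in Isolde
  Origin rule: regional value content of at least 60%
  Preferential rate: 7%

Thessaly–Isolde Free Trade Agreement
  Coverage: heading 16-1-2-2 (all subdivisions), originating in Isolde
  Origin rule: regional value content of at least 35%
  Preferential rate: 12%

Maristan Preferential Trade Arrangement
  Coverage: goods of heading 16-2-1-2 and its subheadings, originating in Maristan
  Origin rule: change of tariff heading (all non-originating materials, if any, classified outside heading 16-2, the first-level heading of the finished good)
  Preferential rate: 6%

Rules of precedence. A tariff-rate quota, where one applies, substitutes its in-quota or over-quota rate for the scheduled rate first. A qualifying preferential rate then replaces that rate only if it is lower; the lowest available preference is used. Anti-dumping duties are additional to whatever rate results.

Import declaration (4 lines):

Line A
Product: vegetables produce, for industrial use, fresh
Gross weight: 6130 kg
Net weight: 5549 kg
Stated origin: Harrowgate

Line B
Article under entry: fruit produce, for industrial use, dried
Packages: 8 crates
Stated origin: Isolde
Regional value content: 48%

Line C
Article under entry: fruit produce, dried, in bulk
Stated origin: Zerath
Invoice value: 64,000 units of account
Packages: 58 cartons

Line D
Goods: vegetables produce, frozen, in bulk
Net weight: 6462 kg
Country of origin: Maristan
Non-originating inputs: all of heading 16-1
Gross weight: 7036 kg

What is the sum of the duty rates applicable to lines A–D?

Line A: vegetables → 16-2; fresh → 16-2-1; for industrial use → 16-2-1-1. Scheduled 38%. No special measure applies. → 38%.
Line B: fruit → 16-1; dried → 16-1-1; for industrial use → 16-1-1-1. Scheduled 16%. Isolde agreement on 16-1: RVC < 60%; Isolde agreement on 16-1-2-2: 16-1-1-1 not covered. → 16%.
Line C: fruit → 16-1; dried → 16-1-1; in bulk → 16-1-1-2. Scheduled 2%. No special measure applies. → 2%.
Line D: vegetables → 16-2; frozen → 16-2-2; in bulk → 16-2-2-2. Scheduled 24%. quota on 16-2-2-2 open → in-quota 5%; Maristan agreement on 16-2-1-2: 16-2-2-2 not covered. → 5%.
Sum: 38% + 16% + 2% + 5% = 61%.

61%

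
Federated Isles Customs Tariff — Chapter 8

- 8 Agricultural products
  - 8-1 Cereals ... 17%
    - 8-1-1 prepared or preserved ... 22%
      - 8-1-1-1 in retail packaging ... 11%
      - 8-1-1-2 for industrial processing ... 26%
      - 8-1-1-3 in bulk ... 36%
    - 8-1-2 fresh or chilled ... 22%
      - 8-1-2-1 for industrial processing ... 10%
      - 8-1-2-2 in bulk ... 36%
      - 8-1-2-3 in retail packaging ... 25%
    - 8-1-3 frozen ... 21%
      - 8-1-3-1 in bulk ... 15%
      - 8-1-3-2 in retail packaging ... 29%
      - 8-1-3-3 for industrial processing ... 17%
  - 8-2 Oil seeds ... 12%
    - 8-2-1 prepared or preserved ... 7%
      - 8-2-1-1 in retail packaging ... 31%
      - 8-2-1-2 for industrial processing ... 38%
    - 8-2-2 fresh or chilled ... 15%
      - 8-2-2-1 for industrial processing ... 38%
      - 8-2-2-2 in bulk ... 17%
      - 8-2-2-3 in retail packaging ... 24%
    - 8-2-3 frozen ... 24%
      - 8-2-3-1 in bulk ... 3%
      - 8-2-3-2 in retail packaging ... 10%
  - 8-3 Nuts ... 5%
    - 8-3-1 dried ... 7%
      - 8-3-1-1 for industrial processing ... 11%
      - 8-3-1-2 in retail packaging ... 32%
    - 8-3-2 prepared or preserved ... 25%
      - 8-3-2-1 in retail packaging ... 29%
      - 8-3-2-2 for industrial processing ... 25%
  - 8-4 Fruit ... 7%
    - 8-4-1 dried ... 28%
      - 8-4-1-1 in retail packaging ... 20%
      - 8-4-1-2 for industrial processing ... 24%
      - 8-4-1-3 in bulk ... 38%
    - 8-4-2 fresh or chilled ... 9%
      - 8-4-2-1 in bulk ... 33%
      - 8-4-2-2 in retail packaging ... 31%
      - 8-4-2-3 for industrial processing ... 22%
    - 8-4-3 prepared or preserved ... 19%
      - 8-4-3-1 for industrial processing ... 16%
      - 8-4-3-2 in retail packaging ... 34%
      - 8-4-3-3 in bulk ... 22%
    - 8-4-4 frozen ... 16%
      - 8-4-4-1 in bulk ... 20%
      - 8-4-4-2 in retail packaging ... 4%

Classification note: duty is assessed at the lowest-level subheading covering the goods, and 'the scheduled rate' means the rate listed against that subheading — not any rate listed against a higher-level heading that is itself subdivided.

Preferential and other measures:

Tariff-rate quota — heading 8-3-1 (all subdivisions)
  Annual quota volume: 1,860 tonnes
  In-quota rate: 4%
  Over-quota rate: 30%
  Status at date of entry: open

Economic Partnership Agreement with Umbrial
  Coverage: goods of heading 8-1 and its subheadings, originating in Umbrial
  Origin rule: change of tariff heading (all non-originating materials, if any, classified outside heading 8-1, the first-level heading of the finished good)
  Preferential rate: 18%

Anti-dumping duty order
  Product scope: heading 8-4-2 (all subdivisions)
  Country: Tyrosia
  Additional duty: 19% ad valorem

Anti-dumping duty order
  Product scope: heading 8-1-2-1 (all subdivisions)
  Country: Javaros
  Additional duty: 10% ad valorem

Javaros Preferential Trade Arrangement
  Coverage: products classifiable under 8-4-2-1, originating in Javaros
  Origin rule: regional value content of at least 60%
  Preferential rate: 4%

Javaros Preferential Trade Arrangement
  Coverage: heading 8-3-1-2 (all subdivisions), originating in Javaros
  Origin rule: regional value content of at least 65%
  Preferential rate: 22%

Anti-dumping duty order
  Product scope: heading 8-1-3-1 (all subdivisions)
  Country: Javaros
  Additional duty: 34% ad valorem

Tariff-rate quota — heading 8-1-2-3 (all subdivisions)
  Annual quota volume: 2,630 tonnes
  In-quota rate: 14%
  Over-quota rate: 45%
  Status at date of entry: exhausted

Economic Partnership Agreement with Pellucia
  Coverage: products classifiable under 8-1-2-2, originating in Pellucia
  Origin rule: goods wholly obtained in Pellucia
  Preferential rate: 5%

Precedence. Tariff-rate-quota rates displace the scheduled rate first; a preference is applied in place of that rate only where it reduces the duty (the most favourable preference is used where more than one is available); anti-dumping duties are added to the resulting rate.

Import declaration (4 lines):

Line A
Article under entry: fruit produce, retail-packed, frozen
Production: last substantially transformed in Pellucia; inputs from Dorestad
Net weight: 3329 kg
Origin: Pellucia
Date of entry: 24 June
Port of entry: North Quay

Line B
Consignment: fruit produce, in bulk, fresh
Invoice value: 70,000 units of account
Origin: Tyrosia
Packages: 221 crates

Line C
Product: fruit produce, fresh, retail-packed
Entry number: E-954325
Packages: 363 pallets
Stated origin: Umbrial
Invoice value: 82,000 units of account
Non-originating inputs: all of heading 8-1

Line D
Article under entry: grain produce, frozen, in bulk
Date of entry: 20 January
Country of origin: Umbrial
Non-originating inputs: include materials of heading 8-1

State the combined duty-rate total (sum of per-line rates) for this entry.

Line A: fruit → 8-4; frozen → 8-4-4; retail-packed → 8-4-4-2. Scheduled 4%. Pellucia agreement on 8-1-2-2: 8-4-4-2 not covered. → 4%.
Line B: fruit → 8-4; fresh → 8-4-2; in bulk → 8-4-2-1. Scheduled 33%. anti-dumping (Tyrosia, 8-4-2): +19%; total 33% + 19% = 52%. → 52%.
Line C: fruit → 8-4; fresh → 8-4-2; retail-packed → 8-4-2-2. Scheduled 31%. Umbrial agreement on 8-1: 8-4-2-2 not covered. → 31%.
Line D: grain → 8-1; frozen → 8-1-3; in bulk → 8-1-3-1. Scheduled 15%. Umbrial agreement on 8-1: CTH not met. → 15%.
Sum: 4% + 52% + 31% + 15% = 102%.

102%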